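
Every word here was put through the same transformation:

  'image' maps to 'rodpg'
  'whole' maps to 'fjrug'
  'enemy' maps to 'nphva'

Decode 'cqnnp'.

token

Shifts by position in image: pos 0: i→r (+9), pos 1: m→o (+2), pos 2: a→d (+3), pos 3: g→p (+9), pos 4: e→g (+2) — repeating every 3. A repeating key of period 3 is used — shifts +9, +2, +3 over and over.
Decoding cqnnp: c−9=t, q−2=o, n−3=k, n−9=e, p−2=n.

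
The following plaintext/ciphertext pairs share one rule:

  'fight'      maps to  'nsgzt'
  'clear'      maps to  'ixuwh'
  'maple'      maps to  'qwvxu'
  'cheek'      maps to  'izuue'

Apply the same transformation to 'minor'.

qsjch

This is an affine cipher: with a=0,…,z=25, each position x becomes (19x+22) mod 26.
On minor: m(12)→19·12+22≡16=q; i(8)→19·8+22≡18=s; n(13)→19·13+22≡9=j; o(14)→19·14+22≡2=c; r(17)→19·17+22≡7=h (all mod 26).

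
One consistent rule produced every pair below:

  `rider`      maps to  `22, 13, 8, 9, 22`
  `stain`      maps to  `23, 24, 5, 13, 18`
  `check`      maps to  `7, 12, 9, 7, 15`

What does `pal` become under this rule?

Letters become their 1-based position plus 4 (so a→5, b→6, …).
Applying it to pal: p=16→20, a=1→5, l=12→16.

20, 5, 16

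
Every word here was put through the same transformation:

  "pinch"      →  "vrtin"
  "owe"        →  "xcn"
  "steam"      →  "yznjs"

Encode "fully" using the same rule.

The shift depends on letter class: consonant p→v is +6, but vowel i→r is +9. Vowels shift forward by 9 and consonants shift forward by 6.
On fully: f(cons)+6=l, u(vowel)+9=d, l(cons)+6=r, l(cons)+6=r, y(cons)+6=e.

ldrre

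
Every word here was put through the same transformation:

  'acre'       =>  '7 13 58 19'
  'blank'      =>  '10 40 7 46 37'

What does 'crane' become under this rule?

a(#1)→7 and c(#3)→13: differences scale by 3, so n = 3·pos + 4. Each letter becomes 3×(its alphabet position, a=1..z=26) + 4.
For crane: c=3→13, r=18→58, a=1→7, n=14→46, e=5→19.

13 58 7 46 19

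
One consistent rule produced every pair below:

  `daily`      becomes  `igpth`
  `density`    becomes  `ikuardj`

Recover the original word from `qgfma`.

layer

In daily: d→i is +5, a→g is +6, i→p is +7, l→t is +8 — the shift increases by 1 each position. Each letter shifts forward by (position + 5), i.e. 5, 6, 7, … — the shift grows by one for each successive letter.
Reversing it on qgfma: q−5=l, g−6=a, f−7=y, m−8=e, a−9=r.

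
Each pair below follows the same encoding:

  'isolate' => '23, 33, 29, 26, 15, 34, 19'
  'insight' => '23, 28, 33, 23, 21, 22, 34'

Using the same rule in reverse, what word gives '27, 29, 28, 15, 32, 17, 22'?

monarch

i is letter #9 and maps to 23: an offset of 14. Each letter is replaced by its alphabet position (a=1..z=26) + 14.
Decoding 27, 29, 28, 15, 32, 17, 22: 27→(27−14)÷1=13=m, 29→(29−14)÷1=15=o, 28→(28−14)÷1=14=n, 15→(15−14)÷1=1=a, 32→(32−14)÷1=18=r, 17→(17−14)÷1=3=c, 22→(22−14)÷1=8=h.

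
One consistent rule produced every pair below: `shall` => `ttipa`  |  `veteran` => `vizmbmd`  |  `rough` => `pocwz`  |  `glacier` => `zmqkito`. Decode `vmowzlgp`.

The output letters match the input read backwards, each shifted +8: shall reversed is llahs. Read the word backwards and shift each letter +8.
Decoding vmowzlgp: shift back: v−8=n, m−8=e, o−8=g, w−8=o, z−8=r, l−8=d, g−8=y, p−8=h → negordyh; then reverse → hydrogen.

hydrogen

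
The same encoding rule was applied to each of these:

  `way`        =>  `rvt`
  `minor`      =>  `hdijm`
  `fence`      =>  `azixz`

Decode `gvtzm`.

Every letter moves 21 places later in the alphabet, wrapping around z→a.
Undoing it on gvtzm: g−21=l, v−21=a, t−21=y, z−21=e, m−21=r.

layer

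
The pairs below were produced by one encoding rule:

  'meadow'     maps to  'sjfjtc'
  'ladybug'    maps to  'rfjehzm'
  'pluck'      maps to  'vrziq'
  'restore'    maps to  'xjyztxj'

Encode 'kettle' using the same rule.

The shift depends on letter class: consonant m→s is +6, but vowel e→j is +5. Two shifts are in play — +5 for a/e/i/o/u, +6 for every other letter.
Applying it to kettle: k(cons)+6=q, e(vowel)+5=j, t(cons)+6=z, t(cons)+6=z, l(cons)+6=r, e(vowel)+5=j.

qjzzrj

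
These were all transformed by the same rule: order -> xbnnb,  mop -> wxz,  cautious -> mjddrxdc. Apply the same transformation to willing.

grvvrxq

The shift depends on letter class: consonant r→b is +10, but vowel o→x is +9. The rule splits by letter class: vowels +9, consonants +10.
On willing: w(cons)+10=g, i(vowel)+9=r, l(cons)+10=v, l(cons)+10=v, i(vowel)+9=r, n(cons)+10=x, g(cons)+10=q.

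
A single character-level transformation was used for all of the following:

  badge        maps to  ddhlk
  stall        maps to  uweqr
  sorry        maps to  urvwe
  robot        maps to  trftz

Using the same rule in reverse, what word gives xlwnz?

Each letter shifts forward by (position + 2), i.e. 2, 3, 4, … — the shift grows by one for each successive letter.
Decoding xlwnz: x−2=v, l−3=i, w−4=s, n−5=i, z−6=t.

visit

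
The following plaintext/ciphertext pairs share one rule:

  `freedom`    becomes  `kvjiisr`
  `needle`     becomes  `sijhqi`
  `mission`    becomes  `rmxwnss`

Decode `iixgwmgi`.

Shifts by position in freedom: pos 0: f→k (+5), pos 1: r→v (+4), pos 2: e→j (+5), pos 3: e→i (+4) — repeating every 2. The shifts repeat in a cycle of length 2: positions 0,1,… shift by +5, +4, then the pattern repeats.
Reversing it on iixgwmgi: i−5=d, i−4=e, x−5=s, g−4=c, w−5=r, m−4=i, g−5=b, i−4=e.

describe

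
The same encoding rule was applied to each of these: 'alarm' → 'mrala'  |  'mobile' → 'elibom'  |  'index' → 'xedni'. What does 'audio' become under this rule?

oidua

The output letters match the input read backwards: alarm reversed is mrala. The word is simply reversed.
Applying it to audio: reverse → oidua.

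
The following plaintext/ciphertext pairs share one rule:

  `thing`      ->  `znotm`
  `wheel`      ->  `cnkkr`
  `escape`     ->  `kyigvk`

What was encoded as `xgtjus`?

random

Compare letters: t→z is +6, h→n is +6, i→o is +6 — a constant shift. Every letter moves 6 places later in the alphabet, wrapping around z→a.
Undoing it on xgtjus: x−6=r, g−6=a, t−6=n, j−6=d, u−6=o, s−6=m.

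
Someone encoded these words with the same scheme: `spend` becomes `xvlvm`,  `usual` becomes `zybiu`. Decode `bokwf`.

Each letter shifts forward by (position + 5), i.e. 5, 6, 7, … — the shift grows by one for each successive letter.
Reversing it on bokwf: b−5=w, o−6=i, k−7=d, w−8=o, f−9=w.

widow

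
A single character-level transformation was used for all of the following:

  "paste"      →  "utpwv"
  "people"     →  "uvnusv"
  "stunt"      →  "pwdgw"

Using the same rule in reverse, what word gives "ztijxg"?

margin

p(15)→u(20) and a(0)→t(19) fit y≡7x+19 (mod 26); the inverse of 7 mod 26 is 15. This is an affine cipher: with a=0,…,z=25, each position x becomes (7x+19) mod 26.
Decoding ztijxg: z(25)→15·(25−19)≡12=m; t(19)→15·(19−19)≡0=a; i(8)→15·(8−19)≡17=r; j(9)→15·(9−19)≡6=g; x(23)→15·(23−19)≡8=i; g(6)→15·(6−19)≡13=n (all mod 26).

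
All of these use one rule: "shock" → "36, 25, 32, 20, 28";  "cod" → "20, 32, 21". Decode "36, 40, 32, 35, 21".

sword

s is letter #19 and maps to 36: an offset of 17. Each letter is replaced by its alphabet position (a=1..z=26) + 17.
Reversing it on 36, 40, 32, 35, 21: 36→(36−17)÷1=19=s, 40→(40−17)÷1=23=w, 32→(32−17)÷1=15=o, 35→(35−17)÷1=18=r, 21→(21−17)÷1=4=d.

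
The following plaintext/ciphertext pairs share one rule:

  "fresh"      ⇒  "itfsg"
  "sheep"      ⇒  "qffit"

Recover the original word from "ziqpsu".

trophy

Two steps: reverse the string, then apply a Caesar shift of +1.
Undoing it on ziqpsu: shift back: z−1=y, i−1=h, q−1=p, p−1=o, s−1=r, u−1=t → yhport; then reverse → trophy.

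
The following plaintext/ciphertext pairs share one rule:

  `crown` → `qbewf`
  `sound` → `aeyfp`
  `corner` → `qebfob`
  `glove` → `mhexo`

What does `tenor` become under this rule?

c(2)→q(16) and r(17)→b(1) fit y≡25x+18 (mod 26); the inverse of 25 mod 26 is 25. Each letter's alphabet position (a=0..z=25) is mapped through 25·x+18 mod 26 — an affine cipher.
Applying it to tenor: t(19)→25·19+18≡25=z; e(4)→25·4+18≡14=o; n(13)→25·13+18≡5=f; o(14)→25·14+18≡4=e; r(17)→25·17+18≡1=b (all mod 26).

zofeb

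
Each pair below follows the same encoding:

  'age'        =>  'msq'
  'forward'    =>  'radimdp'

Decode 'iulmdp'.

Compare letters: a→m is +12, g→s is +12, e→q is +12 — a constant shift. Every letter moves 12 places later in the alphabet, wrapping around z→a.
Undoing it on iulmdp: i−12=w, u−12=i, l−12=z, m−12=a, d−12=r, p−12=d.

wizard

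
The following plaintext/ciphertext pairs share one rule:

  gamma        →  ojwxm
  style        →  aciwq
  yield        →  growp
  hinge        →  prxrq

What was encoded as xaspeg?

In gamma: g→o is +8, a→j is +9, m→w is +10, m→x is +11 — the shift increases by 1 each position. Letter i (0-indexed) is shifted by i+8, so successive shifts are 8, 9, 10, ….
Reversing it on xaspeg: x−8=p, a−9=r, s−10=i, p−11=e, e−12=s, g−13=t.

priest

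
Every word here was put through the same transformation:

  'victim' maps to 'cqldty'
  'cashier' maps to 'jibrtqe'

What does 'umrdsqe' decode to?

In victim: v→c is +7, i→q is +8, c→l is +9, t→d is +10 — the shift increases by 1 each position. Letter i (0-indexed) is shifted by i+7, so successive shifts are 7, 8, 9, ….
Reversing it on umrdsqe: u−7=n, m−8=e, r−9=i, d−10=t, s−11=h, q−12=e, e−13=r.

neither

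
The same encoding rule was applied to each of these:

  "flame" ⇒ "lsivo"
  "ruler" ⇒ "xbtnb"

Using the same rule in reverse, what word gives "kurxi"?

enjoy

In flame: f→l is +6, l→s is +7, a→i is +8, m→v is +9 — the shift increases by 1 each position. The shift increases by 1 at each position, starting from +6: 6, 7, 8, ….
Undoing it on kurxi: k−6=e, u−7=n, r−8=j, x−9=o, i−10=y.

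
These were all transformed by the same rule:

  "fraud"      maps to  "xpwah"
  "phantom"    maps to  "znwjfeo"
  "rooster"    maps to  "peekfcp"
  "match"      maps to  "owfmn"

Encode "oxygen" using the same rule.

elgscj

f(5)→x(23) and r(17)→p(15) fit y≡21x+22 (mod 26); the inverse of 21 mod 26 is 5. This is an affine cipher: with a=0,…,z=25, each position x becomes (21x+22) mod 26.
Applying it to oxygen: o(14)→21·14+22≡4=e; x(23)→21·23+22≡11=l; y(24)→21·24+22≡6=g; g(6)→21·6+22≡18=s; e(4)→21·4+22≡2=c; n(13)→21·13+22≡9=j (all mod 26).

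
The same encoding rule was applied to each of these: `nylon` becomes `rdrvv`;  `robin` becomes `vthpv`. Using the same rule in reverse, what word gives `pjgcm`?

leave

In nylon: n→r is +4, y→d is +5, l→r is +6, o→v is +7 — the shift increases by 1 each position. Each letter shifts forward by (position + 4), i.e. 4, 5, 6, … — the shift grows by one for each successive letter.
Undoing it on pjgcm: p−4=l, j−5=e, g−6=a, c−7=v, m−8=e.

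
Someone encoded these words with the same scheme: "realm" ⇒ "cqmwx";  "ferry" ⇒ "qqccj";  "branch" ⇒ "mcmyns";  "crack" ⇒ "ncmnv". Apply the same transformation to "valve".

gmwgq

The shift depends on letter class: consonant r→c is +11, but vowel e→q is +12. Vowels shift forward by 12 and consonants shift forward by 11.
On valve: v(cons)+11=g, a(vowel)+12=m, l(cons)+11=w, v(cons)+11=g, e(vowel)+12=q.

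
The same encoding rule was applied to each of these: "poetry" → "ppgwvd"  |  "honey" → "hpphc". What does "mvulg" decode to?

In poetry: p→p is +0, o→p is +1, e→g is +2, t→w is +3 — the shift increases by 1 each position. Each letter shifts forward by its position index (0, 1, 2, …) — the shift grows by one for each successive letter.
Reversing it on mvulg: m−0=m, v−1=u, u−2=s, l−3=i, g−4=c.

music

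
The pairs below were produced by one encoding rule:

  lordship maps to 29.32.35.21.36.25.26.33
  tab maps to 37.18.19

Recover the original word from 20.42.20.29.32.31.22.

cyclone

l is letter #12 and maps to 29: an offset of 17. Each letter is replaced by its alphabet position (a=1..z=26) + 17.
Decoding 20.42.20.29.32.31.22: 20→(20−17)÷1=3=c, 42→(42−17)÷1=25=y, 20→(20−17)÷1=3=c, 29→(29−17)÷1=12=l, 32→(32−17)÷1=15=o, 31→(31−17)÷1=14=n, 22→(22−17)÷1=5=e.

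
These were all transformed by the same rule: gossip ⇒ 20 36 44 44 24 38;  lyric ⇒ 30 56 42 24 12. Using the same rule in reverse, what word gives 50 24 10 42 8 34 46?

With a=1..z=26, the number is 2·pos + 6.
Undoing it on 50 24 10 42 8 34 46: 50→(50−6)÷2=22=v, 24→(24−6)÷2=9=i, 10→(10−6)÷2=2=b, 42→(42−6)÷2=18=r, 8→(8−6)÷2=1=a, 34→(34−6)÷2=14=n, 46→(46−6)÷2=20=t.

vibrant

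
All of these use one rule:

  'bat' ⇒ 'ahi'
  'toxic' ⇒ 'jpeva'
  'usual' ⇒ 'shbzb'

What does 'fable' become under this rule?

lsihm

The output letters match the input read backwards, each shifted +7: bat reversed is tab. Read the word backwards and shift each letter +7.
On fable: reverse → elbaf; then shift: e+7=l, l+7=s, b+7=i, a+7=h, f+7=m.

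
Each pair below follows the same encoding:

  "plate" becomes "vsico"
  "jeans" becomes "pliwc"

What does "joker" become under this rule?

pvsnb

In plate: p→v is +6, l→s is +7, a→i is +8, t→c is +9 — the shift increases by 1 each position. The shift increases by 1 at each position, starting from +6: 6, 7, 8, ….
Applying it to joker: j+6=p, o+7=v, k+8=s, e+9=n, r+10=b.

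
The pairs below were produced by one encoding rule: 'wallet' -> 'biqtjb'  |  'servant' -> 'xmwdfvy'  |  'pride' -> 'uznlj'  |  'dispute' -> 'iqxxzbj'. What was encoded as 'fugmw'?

amber

The shifts repeat in a cycle of length 2: positions 0,1,… shift by +5, +8, then the pattern repeats.
Decoding fugmw: f−5=a, u−8=m, g−5=b, m−8=e, w−5=r.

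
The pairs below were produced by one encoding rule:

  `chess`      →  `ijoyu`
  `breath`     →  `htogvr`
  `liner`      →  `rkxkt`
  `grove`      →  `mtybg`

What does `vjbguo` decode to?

It's a Vigenère-style cipher with numeric key [6,2,10]: position i shifts by key[i mod 3].
Reversing it on vjbguo: v−6=p, j−2=h, b−10=r, g−6=a, u−2=s, o−10=e.

phrase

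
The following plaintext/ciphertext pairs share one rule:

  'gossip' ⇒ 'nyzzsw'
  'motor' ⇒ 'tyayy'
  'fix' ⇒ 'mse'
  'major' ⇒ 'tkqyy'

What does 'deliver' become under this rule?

The shift depends on letter class: consonant g→n is +7, but vowel o→y is +10. Vowels shift forward by 10 and consonants shift forward by 7.
On deliver: d(cons)+7=k, e(vowel)+10=o, l(cons)+7=s, i(vowel)+10=s, v(cons)+7=c, e(vowel)+10=o, r(cons)+7=y.

kosscoy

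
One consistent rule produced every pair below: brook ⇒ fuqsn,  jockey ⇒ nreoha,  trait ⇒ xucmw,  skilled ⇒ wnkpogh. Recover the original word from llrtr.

The shifts repeat in a cycle of length 3: positions 0,1,… shift by +4, +3, +2, then the pattern repeats.
Decoding llrtr: l−4=h, l−3=i, r−2=p, t−4=p, r−3=o.

hippo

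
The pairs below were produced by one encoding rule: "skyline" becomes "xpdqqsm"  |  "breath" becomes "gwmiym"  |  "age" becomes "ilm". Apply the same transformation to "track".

The shift depends on letter class: consonant s→x is +5, but vowel i→q is +8. The rule splits by letter class: vowels +8, consonants +5.
Applying it to track: t(cons)+5=y, r(cons)+5=w, a(vowel)+8=i, c(cons)+5=h, k(cons)+5=p.

ywihp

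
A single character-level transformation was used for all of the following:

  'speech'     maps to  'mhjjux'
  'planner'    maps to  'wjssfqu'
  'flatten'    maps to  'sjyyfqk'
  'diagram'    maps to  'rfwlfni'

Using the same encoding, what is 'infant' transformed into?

ysfksn

The output letters match the input read backwards, each shifted +5: speech reversed is hceeps. The word is reversed, then every letter is shifted forward by 5.
Applying it to infant: reverse → tnafni; then shift: t+5=y, n+5=s, a+5=f, f+5=k, n+5=s, i+5=n.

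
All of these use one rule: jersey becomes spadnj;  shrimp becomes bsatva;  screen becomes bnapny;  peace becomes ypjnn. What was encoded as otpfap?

The shifts repeat in a cycle of length 2: positions 0,1,… shift by +9, +11, then the pattern repeats.
Reversing it on otpfap: o−9=f, t−11=i, p−9=g, f−11=u, a−9=r, p−11=e.

figure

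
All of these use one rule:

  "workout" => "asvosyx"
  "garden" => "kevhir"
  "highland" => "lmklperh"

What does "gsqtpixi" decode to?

complete

Compare letters: w→a is +4, o→s is +4, r→v is +4 — a constant shift. This is a Caesar cipher with shift 4.
Reversing it on gsqtpixi: g−4=c, s−4=o, q−4=m, t−4=p, p−4=l, i−4=e, x−4=t, i−4=e.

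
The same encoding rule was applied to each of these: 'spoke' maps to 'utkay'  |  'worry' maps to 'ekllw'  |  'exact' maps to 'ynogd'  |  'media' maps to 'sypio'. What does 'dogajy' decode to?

tackle

s(18)→u(20) and p(15)→t(19) fit y≡9x+14 (mod 26); the inverse of 9 mod 26 is 3. Each letter's alphabet position (a=0..z=25) is mapped through 9·x+14 mod 26 — an affine cipher.
Decoding dogajy: d(3)→3·(3−14)≡19=t; o(14)→3·(14−14)≡0=a; g(6)→3·(6−14)≡2=c; a(0)→3·(0−14)≡10=k; j(9)→3·(9−14)≡11=l; y(24)→3·(24−14)≡4=e (all mod 26).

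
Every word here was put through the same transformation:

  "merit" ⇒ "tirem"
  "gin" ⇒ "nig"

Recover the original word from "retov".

voter

The output letters match the input read backwards: merit reversed is tirem. The word is simply reversed.
Undoing it on retov: then reverse → voter.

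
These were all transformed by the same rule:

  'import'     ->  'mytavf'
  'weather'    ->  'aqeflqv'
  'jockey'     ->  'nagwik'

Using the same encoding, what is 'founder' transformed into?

The shifts repeat in a cycle of length 2: positions 0,1,… shift by +4, +12, then the pattern repeats.
On founder: f+4=j, o+12=a, u+4=y, n+12=z, d+4=h, e+12=q, r+4=v.

jayzhqv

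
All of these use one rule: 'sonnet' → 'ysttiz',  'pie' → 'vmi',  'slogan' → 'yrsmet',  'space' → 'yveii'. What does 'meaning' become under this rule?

The shift depends on letter class: consonant s→y is +6, but vowel o→s is +4. The rule splits by letter class: vowels +4, consonants +6.
For meaning: m(cons)+6=s, e(vowel)+4=i, a(vowel)+4=e, n(cons)+6=t, i(vowel)+4=m, n(cons)+6=t, g(cons)+6=m.

sietmtm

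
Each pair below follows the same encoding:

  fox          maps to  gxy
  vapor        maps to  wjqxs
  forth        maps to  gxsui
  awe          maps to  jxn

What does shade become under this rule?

tijen

The shift depends on letter class: consonant f→g is +1, but vowel o→x is +9. Two shifts are in play — +9 for a/e/i/o/u, +1 for every other letter.
On shade: s(cons)+1=t, h(cons)+1=i, a(vowel)+9=j, d(cons)+1=e, e(vowel)+9=n.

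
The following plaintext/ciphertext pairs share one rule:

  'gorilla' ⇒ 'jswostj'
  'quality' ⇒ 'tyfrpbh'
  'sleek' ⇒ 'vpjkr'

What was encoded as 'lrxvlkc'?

In gorilla: g→j is +3, o→s is +4, r→w is +5, i→o is +6 — the shift increases by 1 each position. Each letter shifts forward by (position + 3), i.e. 3, 4, 5, … — the shift grows by one for each successive letter.
Undoing it on lrxvlkc: l−3=i, r−4=n, x−5=s, v−6=p, l−7=e, k−8=c, c−9=t.

inspect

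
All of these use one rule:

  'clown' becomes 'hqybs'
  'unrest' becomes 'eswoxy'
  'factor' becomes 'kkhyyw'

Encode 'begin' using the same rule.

golss

The shift depends on letter class: consonant c→h is +5, but vowel o→y is +10. Vowels shift forward by 10 and consonants shift forward by 5.
Applying it to begin: b(cons)+5=g, e(vowel)+10=o, g(cons)+5=l, i(vowel)+10=s, n(cons)+5=s.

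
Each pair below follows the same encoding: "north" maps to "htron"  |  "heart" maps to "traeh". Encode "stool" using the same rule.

The output letters match the input read backwards: north reversed is htron. It's just the letters in reverse order.
Applying it to stool: reverse → loots.

loots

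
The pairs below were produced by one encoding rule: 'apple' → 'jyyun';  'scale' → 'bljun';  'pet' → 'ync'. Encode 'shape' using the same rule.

bqjyn

Compare letters: a→j is +9, p→y is +9, p→y is +9 — a constant shift. Every letter moves 9 places later in the alphabet, wrapping around z→a.
Applying it to shape: s+9=b, h+9=q, a+9=j, p+9=y, e+9=n.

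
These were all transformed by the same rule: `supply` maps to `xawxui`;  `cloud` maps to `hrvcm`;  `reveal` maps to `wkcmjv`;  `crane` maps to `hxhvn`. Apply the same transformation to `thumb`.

In supply: s→x is +5, u→a is +6, p→w is +7, p→x is +8 — the shift increases by 1 each position. Letter i (0-indexed) is shifted by i+5, so successive shifts are 5, 6, 7, ….
Applying it to thumb: t+5=y, h+6=n, u+7=b, m+8=u, b+9=k.

ynbuk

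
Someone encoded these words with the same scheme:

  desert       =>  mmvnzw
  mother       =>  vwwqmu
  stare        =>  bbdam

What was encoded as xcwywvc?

outpost

Shifts by position in desert: pos 0: d→m (+9), pos 1: e→m (+8), pos 2: s→v (+3), pos 3: e→n (+9), pos 4: r→z (+8), pos 5: t→w (+3) — repeating every 3. The shifts repeat in a cycle of length 3: positions 0,1,… shift by +9, +8, +3, then the pattern repeats.
Undoing it on xcwywvc: x−9=o, c−8=u, w−3=t, y−9=p, w−8=o, v−3=s, c−9=t.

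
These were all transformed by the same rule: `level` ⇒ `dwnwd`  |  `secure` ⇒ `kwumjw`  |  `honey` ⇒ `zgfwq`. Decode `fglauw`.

notice

Compare letters: l→d is +18, e→w is +18, v→n is +18 — a constant shift. Every letter moves 18 places later in the alphabet, wrapping around z→a.
Undoing it on fglauw: f−18=n, g−18=o, l−18=t, a−18=i, u−18=c, w−18=e.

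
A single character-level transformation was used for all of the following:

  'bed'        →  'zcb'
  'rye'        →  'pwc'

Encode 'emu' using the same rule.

cks

Compare letters: b→z is +24, e→c is +24, d→b is +24 — a constant shift. Every letter moves 24 places later in the alphabet, wrapping around z→a.
Applying it to emu: e+24=c, m+24=k, u+24=s.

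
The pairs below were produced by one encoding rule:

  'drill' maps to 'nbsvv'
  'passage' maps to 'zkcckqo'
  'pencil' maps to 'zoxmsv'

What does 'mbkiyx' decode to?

crayon

Compare letters: d→n is +10, r→b is +10, i→s is +10 — a constant shift. It's a constant shift of +10 (ROT10).
Reversing it on mbkiyx: m−10=c, b−10=r, k−10=a, i−10=y, y−10=o, x−10=n.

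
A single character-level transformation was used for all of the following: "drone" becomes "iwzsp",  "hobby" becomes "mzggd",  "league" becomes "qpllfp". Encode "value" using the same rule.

The shift depends on letter class: consonant d→i is +5, but vowel o→z is +11. The rule splits by letter class: vowels +11, consonants +5.
On value: v(cons)+5=a, a(vowel)+11=l, l(cons)+5=q, u(vowel)+11=f, e(vowel)+11=p.

alqfp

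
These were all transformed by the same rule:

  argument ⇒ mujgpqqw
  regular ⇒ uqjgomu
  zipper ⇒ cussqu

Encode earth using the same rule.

qmuwk

The shift depends on letter class: consonant r→u is +3, but vowel a→m is +12. Two shifts are in play — +12 for a/e/i/o/u, +3 for every other letter.
For earth: e(vowel)+12=q, a(vowel)+12=m, r(cons)+3=u, t(cons)+3=w, h(cons)+3=k.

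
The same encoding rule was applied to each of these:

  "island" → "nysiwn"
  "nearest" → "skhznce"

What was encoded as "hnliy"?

In island: i→n is +5, s→y is +6, l→s is +7, a→i is +8 — the shift increases by 1 each position. Letter i (0-indexed) is shifted by i+5, so successive shifts are 5, 6, 7, ….
Decoding hnliy: h−5=c, n−6=h, l−7=e, i−8=a, y−9=p.

cheap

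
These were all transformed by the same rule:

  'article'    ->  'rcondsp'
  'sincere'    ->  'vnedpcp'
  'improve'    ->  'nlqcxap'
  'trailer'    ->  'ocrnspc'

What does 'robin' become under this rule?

a(0)→r(17) and r(17)→c(2) fit y≡19x+17 (mod 26); the inverse of 19 mod 26 is 11. This is an affine cipher: with a=0,…,z=25, each position x becomes (19x+17) mod 26.
Applying it to robin: r(17)→19·17+17≡2=c; o(14)→19·14+17≡23=x; b(1)→19·1+17≡10=k; i(8)→19·8+17≡13=n; n(13)→19·13+17≡4=e (all mod 26).

cxkne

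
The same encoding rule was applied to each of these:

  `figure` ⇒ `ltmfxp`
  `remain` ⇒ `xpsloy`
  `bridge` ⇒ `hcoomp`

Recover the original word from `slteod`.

mantis

Shifts by position in figure: pos 0: f→l (+6), pos 1: i→t (+11), pos 2: g→m (+6), pos 3: u→f (+11) — repeating every 2. It's a Vigenère-style cipher with numeric key [6,11]: position i shifts by key[i mod 2].
Undoing it on slteod: s−6=m, l−11=a, t−6=n, e−11=t, o−6=i, d−11=s.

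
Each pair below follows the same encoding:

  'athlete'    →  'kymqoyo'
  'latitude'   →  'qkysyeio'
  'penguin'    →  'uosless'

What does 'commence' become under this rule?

The shift depends on letter class: consonant t→y is +5, but vowel a→k is +10. Vowels shift forward by 10 and consonants shift forward by 5.
Applying it to commence: c(cons)+5=h, o(vowel)+10=y, m(cons)+5=r, m(cons)+5=r, e(vowel)+10=o, n(cons)+5=s, c(cons)+5=h, e(vowel)+10=o.

hyrrosho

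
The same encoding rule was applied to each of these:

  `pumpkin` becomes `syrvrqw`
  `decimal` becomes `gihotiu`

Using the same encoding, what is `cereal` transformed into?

In pumpkin: p→s is +3, u→y is +4, m→r is +5, p→v is +6 — the shift increases by 1 each position. Letter i (0-indexed) is shifted by i+3, so successive shifts are 3, 4, 5, ….
On cereal: c+3=f, e+4=i, r+5=w, e+6=k, a+7=h, l+8=t.

fiwkht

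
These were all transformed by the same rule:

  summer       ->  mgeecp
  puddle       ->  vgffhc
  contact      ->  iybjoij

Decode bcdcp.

s(18)→m(12) and u(20)→g(6) fit y≡23x+14 (mod 26); the inverse of 23 mod 26 is 17. This is an affine cipher: with a=0,…,z=25, each position x becomes (23x+14) mod 26.
Decoding bcdcp: b(1)→17·(1−14)≡13=n; c(2)→17·(2−14)≡4=e; d(3)→17·(3−14)≡21=v; c(2)→17·(2−14)≡4=e; p(15)→17·(15−14)≡17=r (all mod 26).

never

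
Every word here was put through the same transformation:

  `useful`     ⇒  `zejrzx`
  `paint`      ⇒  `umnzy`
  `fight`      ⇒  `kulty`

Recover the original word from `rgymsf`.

Shifts by position in useful: pos 0: u→z (+5), pos 1: s→e (+12), pos 2: e→j (+5), pos 3: f→r (+12) — repeating every 2. The shifts repeat in a cycle of length 2: positions 0,1,… shift by +5, +12, then the pattern repeats.
Undoing it on rgymsf: r−5=m, g−12=u, y−5=t, m−12=a, s−5=n, f−12=t.

mutant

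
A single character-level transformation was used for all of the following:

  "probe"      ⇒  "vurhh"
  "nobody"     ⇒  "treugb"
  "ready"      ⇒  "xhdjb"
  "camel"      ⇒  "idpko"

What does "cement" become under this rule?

ihpkqw

Shifts by position in probe: pos 0: p→v (+6), pos 1: r→u (+3), pos 2: o→r (+3), pos 3: b→h (+6), pos 4: e→h (+3) — repeating every 3. It's a Vigenère-style cipher with numeric key [6,3,3]: position i shifts by key[i mod 3].
On cement: c+6=i, e+3=h, m+3=p, e+6=k, n+3=q, t+3=w.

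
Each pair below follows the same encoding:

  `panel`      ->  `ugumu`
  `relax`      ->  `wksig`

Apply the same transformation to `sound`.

xubvm

In panel: p→u is +5, a→g is +6, n→u is +7, e→m is +8 — the shift increases by 1 each position. The shift increases by 1 at each position, starting from +5: 5, 6, 7, ….
For sound: s+5=x, o+6=u, u+7=b, n+8=v, d+9=m.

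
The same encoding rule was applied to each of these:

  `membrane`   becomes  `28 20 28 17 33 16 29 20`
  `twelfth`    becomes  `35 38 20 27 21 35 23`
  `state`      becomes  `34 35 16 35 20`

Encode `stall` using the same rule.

34 35 16 27 27

m is letter #13 and maps to 28: an offset of 15. The number is (letter's place in the alphabet, a=1) + 15.
Applying it to stall: s=19→34, t=20→35, a=1→16, l=12→27, l=12→27.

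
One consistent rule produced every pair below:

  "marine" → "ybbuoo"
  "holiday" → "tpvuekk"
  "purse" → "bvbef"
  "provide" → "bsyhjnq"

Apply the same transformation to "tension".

Shifts by position in marine: pos 0: m→y (+12), pos 1: a→b (+1), pos 2: r→b (+10), pos 3: i→u (+12), pos 4: n→o (+1), pos 5: e→o (+10) — repeating every 3. The shifts repeat in a cycle of length 3: positions 0,1,… shift by +12, +1, +10, then the pattern repeats.
For tension: t+12=f, e+1=f, n+10=x, s+12=e, i+1=j, o+10=y, n+12=z.

ffxejyz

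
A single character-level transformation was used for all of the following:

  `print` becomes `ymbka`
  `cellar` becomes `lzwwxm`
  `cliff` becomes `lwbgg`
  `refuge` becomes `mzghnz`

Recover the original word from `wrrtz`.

This is an affine cipher: with a=0,…,z=25, each position x becomes (7x+23) mod 26.
Decoding wrrtz: w(22)→15·(22−23)≡11=l; r(17)→15·(17−23)≡14=o; r(17)→15·(17−23)≡14=o; t(19)→15·(19−23)≡18=s; z(25)→15·(25−23)≡4=e (all mod 26).

loose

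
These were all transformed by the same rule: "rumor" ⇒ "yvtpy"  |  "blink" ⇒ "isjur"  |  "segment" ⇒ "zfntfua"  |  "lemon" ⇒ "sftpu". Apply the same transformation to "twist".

The shift depends on letter class: consonant r→y is +7, but vowel u→v is +1. Vowels shift forward by 1 and consonants shift forward by 7.
Applying it to twist: t(cons)+7=a, w(cons)+7=d, i(vowel)+1=j, s(cons)+7=z, t(cons)+7=a.

adjza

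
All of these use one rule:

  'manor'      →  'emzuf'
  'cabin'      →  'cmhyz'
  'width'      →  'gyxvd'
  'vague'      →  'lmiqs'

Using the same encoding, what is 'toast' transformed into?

m(12)→e(4) and a(0)→m(12) fit y≡21x+12 (mod 26); the inverse of 21 mod 26 is 5. Treating letters as 0–25, the rule is x ↦ 21x + 12 (mod 26).
For toast: t(19)→21·19+12≡21=v; o(14)→21·14+12≡20=u; a(0)→21·0+12≡12=m; s(18)→21·18+12≡0=a; t(19)→21·19+12≡21=v (all mod 26).

vumav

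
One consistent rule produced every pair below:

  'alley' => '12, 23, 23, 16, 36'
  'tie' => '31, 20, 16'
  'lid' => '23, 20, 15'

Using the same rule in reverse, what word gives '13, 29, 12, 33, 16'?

brave

a is letter #1 and maps to 12: an offset of 11. Each letter is replaced by its alphabet position (a=1..z=26) + 11.
Undoing it on 13, 29, 12, 33, 16: 13→(13−11)÷1=2=b, 29→(29−11)÷1=18=r, 12→(12−11)÷1=1=a, 33→(33−11)÷1=22=v, 16→(16−11)÷1=5=e.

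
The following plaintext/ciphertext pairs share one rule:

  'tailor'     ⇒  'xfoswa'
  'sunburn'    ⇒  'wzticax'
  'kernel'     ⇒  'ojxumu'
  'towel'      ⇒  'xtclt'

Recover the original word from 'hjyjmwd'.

descent

In tailor: t→x is +4, a→f is +5, i→o is +6, l→s is +7 — the shift increases by 1 each position. Each letter shifts forward by (position + 4), i.e. 4, 5, 6, … — the shift grows by one for each successive letter.
Undoing it on hjyjmwd: h−4=d, j−5=e, y−6=s, j−7=c, m−8=e, w−9=n, d−10=t.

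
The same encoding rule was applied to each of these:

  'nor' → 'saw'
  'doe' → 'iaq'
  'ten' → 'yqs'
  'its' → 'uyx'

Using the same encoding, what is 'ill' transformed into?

uqq

The shift depends on letter class: consonant n→s is +5, but vowel o→a is +12. Vowels shift forward by 12 and consonants shift forward by 5.
On ill: i(vowel)+12=u, l(cons)+5=q, l(cons)+5=q.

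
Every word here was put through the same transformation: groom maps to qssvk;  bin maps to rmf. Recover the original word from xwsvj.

frost

Two steps: reverse the string, then apply a Caesar shift of +4.
Undoing it on xwsvj: shift back: x−4=t, w−4=s, s−4=o, v−4=r, j−4=f → tsorf; then reverse → frost.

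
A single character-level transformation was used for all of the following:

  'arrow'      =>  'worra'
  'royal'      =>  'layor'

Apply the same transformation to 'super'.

repus

It's just the letters in reverse order.
On super: reverse → repus.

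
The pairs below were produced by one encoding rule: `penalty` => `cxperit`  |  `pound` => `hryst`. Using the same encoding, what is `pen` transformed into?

The output letters match the input read backwards, each shifted +4: penalty reversed is ytlanep. Two steps: reverse the string, then apply a Caesar shift of +4.
On pen: reverse → nep; then shift: n+4=r, e+4=i, p+4=t.

rit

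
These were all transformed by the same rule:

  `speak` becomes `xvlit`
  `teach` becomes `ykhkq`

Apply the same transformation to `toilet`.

In speak: s→x is +5, p→v is +6, e→l is +7, a→i is +8 — the shift increases by 1 each position. The shift increases by 1 at each position, starting from +5: 5, 6, 7, ….
For toilet: t+5=y, o+6=u, i+7=p, l+8=t, e+9=n, t+10=d.

yuptnd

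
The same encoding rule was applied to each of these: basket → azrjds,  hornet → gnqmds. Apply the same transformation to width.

vhcsg

Compare letters: b→a is +25, a→z is +25, s→r is +25 — a constant shift. This is a Caesar cipher with shift 25.
On width: w+25=v, i+25=h, d+25=c, t+25=s, h+25=g.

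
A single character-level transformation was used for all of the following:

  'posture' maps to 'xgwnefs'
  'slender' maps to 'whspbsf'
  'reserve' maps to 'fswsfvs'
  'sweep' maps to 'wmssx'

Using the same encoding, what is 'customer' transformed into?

kewngysf

p(15)→x(23) and o(14)→g(6) fit y≡17x+2 (mod 26); the inverse of 17 mod 26 is 23. Treating letters as 0–25, the rule is x ↦ 17x + 2 (mod 26).
Applying it to customer: c(2)→17·2+2≡10=k; u(20)→17·20+2≡4=e; s(18)→17·18+2≡22=w; t(19)→17·19+2≡13=n; o(14)→17·14+2≡6=g; m(12)→17·12+2≡24=y; e(4)→17·4+2≡18=s; r(17)→17·17+2≡5=f (all mod 26).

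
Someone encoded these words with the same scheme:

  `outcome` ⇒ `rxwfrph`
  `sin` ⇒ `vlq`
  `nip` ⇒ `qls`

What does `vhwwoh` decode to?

settle

Compare letters: o→r is +3, u→x is +3, t→w is +3 — a constant shift. Each letter is shifted forward by 3 in the alphabet (a Caesar shift of +3).
Undoing it on vhwwoh: v−3=s, h−3=e, w−3=t, w−3=t, o−3=l, h−3=e.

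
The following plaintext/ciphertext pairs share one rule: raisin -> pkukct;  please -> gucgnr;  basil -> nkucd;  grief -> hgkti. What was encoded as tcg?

ear

Two steps: reverse the string, then apply a Caesar shift of +2.
Undoing it on tcg: shift back: t−2=r, c−2=a, g−2=e → rae; then reverse → ear.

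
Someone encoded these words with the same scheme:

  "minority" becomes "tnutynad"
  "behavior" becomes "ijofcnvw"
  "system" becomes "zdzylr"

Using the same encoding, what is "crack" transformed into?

jwhhr

Shifts by position in minority: pos 0: m→t (+7), pos 1: i→n (+5), pos 2: n→u (+7), pos 3: o→t (+5) — repeating every 2. A repeating key of period 2 is used — shifts +7, +5 over and over.
On crack: c+7=j, r+5=w, a+7=h, c+5=h, k+7=r.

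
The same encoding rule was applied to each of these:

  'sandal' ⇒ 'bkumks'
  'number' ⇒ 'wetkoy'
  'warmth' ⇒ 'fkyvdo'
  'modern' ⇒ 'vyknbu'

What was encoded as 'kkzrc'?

Shifts by position in sandal: pos 0: s→b (+9), pos 1: a→k (+10), pos 2: n→u (+7), pos 3: d→m (+9), pos 4: a→k (+10), pos 5: l→s (+7) — repeating every 3. It's a Vigenère-style cipher with numeric key [9,10,7]: position i shifts by key[i mod 3].
Reversing it on kkzrc: k−9=b, k−10=a, z−7=s, r−9=i, c−10=s.

basis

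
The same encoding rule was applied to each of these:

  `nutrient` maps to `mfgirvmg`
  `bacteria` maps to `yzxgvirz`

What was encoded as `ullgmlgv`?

footnote

Each pair mirrors across the alphabet (n↔m, u↔f, t↔g): positions sum to 25. Letters are reflected about the middle of the alphabet (position → 25−position): Atbash.
Reversing it on ullgmlgv: u↔f, l↔o, l↔o, g↔t, m↔n, l↔o, g↔t, v↔e.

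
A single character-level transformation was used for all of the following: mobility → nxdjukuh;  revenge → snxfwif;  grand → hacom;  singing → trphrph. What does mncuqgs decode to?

It's a Vigenère-style cipher with numeric key [1,9,2]: position i shifts by key[i mod 3].
Decoding mncuqgs: m−1=l, n−9=e, c−2=a, u−1=t, q−9=h, g−2=e, s−1=r.

leather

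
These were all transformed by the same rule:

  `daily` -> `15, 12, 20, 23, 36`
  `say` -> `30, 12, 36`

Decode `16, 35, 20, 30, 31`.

exist

d is letter #4 and maps to 15: an offset of 11. The number is (letter's place in the alphabet, a=1) + 11.
Reversing it on 16, 35, 20, 30, 31: 16→(16−11)÷1=5=e, 35→(35−11)÷1=24=x, 20→(20−11)÷1=9=i, 30→(30−11)÷1=19=s, 31→(31−11)÷1=20=t.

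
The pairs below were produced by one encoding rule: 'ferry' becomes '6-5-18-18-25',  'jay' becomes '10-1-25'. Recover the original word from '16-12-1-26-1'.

plaza

f is letter #6 and maps to 6: an offset of 0. Each letter is replaced by its alphabet position (a=1, b=2, …, z=26).
Undoing it on 16-12-1-26-1: 16=p, 12=l, 1=a, 26=z, 1=a.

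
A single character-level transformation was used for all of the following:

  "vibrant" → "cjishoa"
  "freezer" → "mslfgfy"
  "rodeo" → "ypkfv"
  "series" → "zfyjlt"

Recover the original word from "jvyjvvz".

Shifts by position in vibrant: pos 0: v→c (+7), pos 1: i→j (+1), pos 2: b→i (+7), pos 3: r→s (+1) — repeating every 2. A repeating key of period 2 is used — shifts +7, +1 over and over.
Undoing it on jvyjvvz: j−7=c, v−1=u, y−7=r, j−1=i, v−7=o, v−1=u, z−7=s.

curious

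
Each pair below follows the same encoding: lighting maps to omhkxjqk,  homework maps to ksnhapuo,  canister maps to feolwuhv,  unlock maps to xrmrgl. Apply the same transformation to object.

rfkhgu

Shifts by position in lighting: pos 0: l→o (+3), pos 1: i→m (+4), pos 2: g→h (+1), pos 3: h→k (+3), pos 4: t→x (+4), pos 5: i→j (+1) — repeating every 3. It's a Vigenère-style cipher with numeric key [3,4,1]: position i shifts by key[i mod 3].
For object: o+3=r, b+4=f, j+1=k, e+3=h, c+4=g, t+1=u.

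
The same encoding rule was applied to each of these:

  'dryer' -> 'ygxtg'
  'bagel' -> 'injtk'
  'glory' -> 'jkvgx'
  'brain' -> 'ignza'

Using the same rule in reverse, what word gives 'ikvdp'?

block

d(3)→y(24) and r(17)→g(6) fit y≡21x+13 (mod 26); the inverse of 21 mod 26 is 5. Treating letters as 0–25, the rule is x ↦ 21x + 13 (mod 26).
Decoding ikvdp: i(8)→5·(8−13)≡1=b; k(10)→5·(10−13)≡11=l; v(21)→5·(21−13)≡14=o; d(3)→5·(3−13)≡2=c; p(15)→5·(15−13)≡10=k (all mod 26).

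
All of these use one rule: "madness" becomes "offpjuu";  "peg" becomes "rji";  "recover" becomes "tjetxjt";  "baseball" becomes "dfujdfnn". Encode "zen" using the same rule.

bjp

The shift depends on letter class: consonant m→o is +2, but vowel a→f is +5. Two shifts are in play — +5 for a/e/i/o/u, +2 for every other letter.
On zen: z(cons)+2=b, e(vowel)+5=j, n(cons)+2=p.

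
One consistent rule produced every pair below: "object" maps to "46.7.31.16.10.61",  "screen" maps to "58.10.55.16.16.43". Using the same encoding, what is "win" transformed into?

70.28.43

o(#15)→46 and b(#2)→7: differences scale by 3, so n = 3·pos + 1. The formula is n = 3×(alphabet index, a=1) + 1.
Applying it to win: w=23→70, i=9→28, n=14→43.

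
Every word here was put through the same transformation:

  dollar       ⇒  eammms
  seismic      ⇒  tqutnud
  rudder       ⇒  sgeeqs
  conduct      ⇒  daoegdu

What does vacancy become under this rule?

wmdmodz

The rule splits by letter class: vowels +12, consonants +1.
Applying it to vacancy: v(cons)+1=w, a(vowel)+12=m, c(cons)+1=d, a(vowel)+12=m, n(cons)+1=o, c(cons)+1=d, y(cons)+1=z.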